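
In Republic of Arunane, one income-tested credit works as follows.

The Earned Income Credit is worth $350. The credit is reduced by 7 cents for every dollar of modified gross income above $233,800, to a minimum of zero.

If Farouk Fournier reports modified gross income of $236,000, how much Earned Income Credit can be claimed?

$196

Earned Income Credit: 7% of the $2,200 excess over $233,800 is $154; credit = $350 − $154 = $196.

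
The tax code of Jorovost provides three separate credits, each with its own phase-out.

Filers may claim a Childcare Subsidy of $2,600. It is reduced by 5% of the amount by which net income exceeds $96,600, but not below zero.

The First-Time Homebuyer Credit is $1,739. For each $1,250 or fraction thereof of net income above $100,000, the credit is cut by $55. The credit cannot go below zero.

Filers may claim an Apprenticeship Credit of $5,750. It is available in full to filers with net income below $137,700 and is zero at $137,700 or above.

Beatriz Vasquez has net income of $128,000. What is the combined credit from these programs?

$7,254

Childcare Subsidy: 5% of the $31,400 excess over $96,600 is $1,570; credit = $2,600 − $1,570 = $1,030.
First-Time Homebuyer Credit: income exceeds $100,000 by $28,000, which is 23 full-or-partial $1,250 increments; reduction = 23 × $55 = $1,265, leaving $474.
Apprenticeship Credit: $128,000 is below the $137,700 cutoff, so the full $5,750 applies.
Total: $1,030 + $474 + $5,750 = $7,254.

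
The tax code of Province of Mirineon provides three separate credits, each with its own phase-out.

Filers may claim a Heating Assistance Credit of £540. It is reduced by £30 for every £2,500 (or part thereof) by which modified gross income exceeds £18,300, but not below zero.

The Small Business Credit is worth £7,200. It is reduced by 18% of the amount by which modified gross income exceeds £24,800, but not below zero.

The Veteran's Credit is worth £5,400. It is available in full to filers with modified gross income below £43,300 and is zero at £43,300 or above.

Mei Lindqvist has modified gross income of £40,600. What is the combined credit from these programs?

£10,026

Heating Assistance Credit: income exceeds £18,300 by £22,300, which is 9 full-or-partial £2,500 increments; reduction = 9 × £30 = £270, leaving £270.
Small Business Credit: 18% of the £15,800 excess over £24,800 is £2,844; credit = £7,200 − £2,844 = £4,356.
Veteran's Credit: £40,600 is below the £43,300 cutoff, so the full £5,400 applies.
Total: £270 + £4,356 + £5,400 = £10,026.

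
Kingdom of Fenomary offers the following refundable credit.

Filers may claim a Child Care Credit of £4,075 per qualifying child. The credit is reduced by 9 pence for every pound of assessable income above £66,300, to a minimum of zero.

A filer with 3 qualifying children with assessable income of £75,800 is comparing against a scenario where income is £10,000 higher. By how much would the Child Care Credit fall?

At £75,800 — base = 3 × £4,075 = £12,225. 9% of the £9,500 excess over £66,300 is £855; credit = £12,225 − £855 = £11,370.
At £85,800 — base = 3 × £4,075 = £12,225. 9% of the £19,500 excess over £66,300 is £1,755; credit = £12,225 − £1,755 = £10,470.
Lost: £11,370 − £10,470 = £900.

£900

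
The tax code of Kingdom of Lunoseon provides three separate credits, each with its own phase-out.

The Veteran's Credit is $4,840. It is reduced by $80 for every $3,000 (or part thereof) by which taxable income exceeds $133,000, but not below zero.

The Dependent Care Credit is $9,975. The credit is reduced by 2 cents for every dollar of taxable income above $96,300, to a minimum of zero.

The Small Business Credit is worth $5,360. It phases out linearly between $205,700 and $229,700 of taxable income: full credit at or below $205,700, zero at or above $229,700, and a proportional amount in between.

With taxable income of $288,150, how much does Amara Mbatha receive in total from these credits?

$6,818

Veteran's Credit: income exceeds $133,000 by $155,150, which is 52 full-or-partial $3,000 increments; reduction = 52 × $80 = $4,160, leaving $680.
Dependent Care Credit: 2% of the $191,850 excess over $96,300 is $3,837; credit = $9,975 − $3,837 = $6,138.
Small Business Credit: $288,150 is at or above $229,700, so the credit is $0.
Total: $680 + $6,138 + $0 = $6,818.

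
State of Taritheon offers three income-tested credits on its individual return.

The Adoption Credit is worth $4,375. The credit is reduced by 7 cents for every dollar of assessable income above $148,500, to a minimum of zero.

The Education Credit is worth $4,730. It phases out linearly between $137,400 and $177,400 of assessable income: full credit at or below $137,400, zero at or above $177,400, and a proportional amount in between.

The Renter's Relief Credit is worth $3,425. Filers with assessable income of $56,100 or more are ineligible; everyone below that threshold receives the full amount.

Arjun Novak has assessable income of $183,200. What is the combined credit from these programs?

$1,946

Adoption Credit: 7% of the $34,700 excess over $148,500 is $2,429; credit = $4,375 − $2,429 = $1,946.
Education Credit: $183,200 is at or above $177,400, so the credit is $0.
Renter's Relief Credit: $183,200 meets or exceeds the $56,100 cutoff, so the credit is $0.
Total: $1,946 + $0 + $0 = $1,946.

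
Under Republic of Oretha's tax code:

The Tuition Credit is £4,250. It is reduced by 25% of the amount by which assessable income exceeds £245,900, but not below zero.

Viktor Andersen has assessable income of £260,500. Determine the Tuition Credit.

Tuition Credit: 25% of the £14,600 excess over £245,900 is £3,650; credit = £4,250 − £3,650 = £600.

£600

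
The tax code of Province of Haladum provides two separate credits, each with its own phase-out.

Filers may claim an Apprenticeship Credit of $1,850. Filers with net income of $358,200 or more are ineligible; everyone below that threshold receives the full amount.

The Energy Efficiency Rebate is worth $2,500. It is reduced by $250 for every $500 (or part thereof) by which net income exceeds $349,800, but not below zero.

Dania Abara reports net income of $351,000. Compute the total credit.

$3,600

Apprenticeship Credit: $351,000 is below the $358,200 cutoff, so the full $1,850 applies.
Energy Efficiency Rebate: income exceeds $349,800 by $1,200, which is 3 full-or-partial $500 increments; reduction = 3 × $250 = $750, leaving $1,750.
Total: $1,850 + $1,750 = $3,600.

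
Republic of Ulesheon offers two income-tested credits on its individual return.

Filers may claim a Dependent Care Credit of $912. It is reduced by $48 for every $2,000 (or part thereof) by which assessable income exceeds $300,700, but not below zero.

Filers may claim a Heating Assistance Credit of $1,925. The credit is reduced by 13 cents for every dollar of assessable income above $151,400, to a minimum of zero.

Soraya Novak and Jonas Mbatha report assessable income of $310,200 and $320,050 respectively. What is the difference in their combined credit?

Soraya ($310,200): Dependent Care Credit: income exceeds $300,700 by $9,500, which is 5 full-or-partial $2,000 increments; reduction = 5 × $48 = $240, leaving $672. Heating Assistance Credit: 13% of the $158,800 excess over $151,400 is $20,644 ≥ base, so the credit is $0. total $672 + $0 = $672
Jonas ($320,050): Dependent Care Credit: income exceeds $300,700 by $19,350, which is 10 full-or-partial $2,000 increments; reduction = 10 × $48 = $480, leaving $432. Heating Assistance Credit: 13% of the $168,650 excess over $151,400 is $21,924.50 ≥ base, so the credit is $0. total $432 + $0 = $432
Difference: |$672 − $432| = $240.

$240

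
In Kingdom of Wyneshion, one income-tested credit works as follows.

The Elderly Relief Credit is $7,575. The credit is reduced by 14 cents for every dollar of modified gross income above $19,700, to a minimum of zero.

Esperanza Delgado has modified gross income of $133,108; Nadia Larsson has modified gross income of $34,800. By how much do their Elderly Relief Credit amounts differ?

$5,461

Esperanza ($133,108): Elderly Relief Credit: 14% of the $113,408 excess over $19,700 is $15,877.12 ≥ base, so the credit is $0.
Nadia ($34,800): Elderly Relief Credit: 14% of the $15,100 excess over $19,700 is $2,114; credit = $7,575 − $2,114 = $5,461.
Difference: |$0 − $5,461| = $5,461.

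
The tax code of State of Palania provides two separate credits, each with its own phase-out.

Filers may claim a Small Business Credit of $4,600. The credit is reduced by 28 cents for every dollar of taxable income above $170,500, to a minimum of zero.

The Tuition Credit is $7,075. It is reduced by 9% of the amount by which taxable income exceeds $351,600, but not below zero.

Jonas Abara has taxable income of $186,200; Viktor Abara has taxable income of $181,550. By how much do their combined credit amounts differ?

Jonas ($186,200): Small Business Credit: 28% of the $15,700 excess over $170,500 is $4,396; credit = $4,600 − $4,396 = $204. Tuition Credit: $186,200 is at or below the $351,600 threshold, so the full $7,075 applies. total $204 + $7,075 = $7,279
Viktor ($181,550): Small Business Credit: 28% of the $11,050 excess over $170,500 is $3,094; credit = $4,600 − $3,094 = $1,506. Tuition Credit: $181,550 is at or below the $351,600 threshold, so the full $7,075 applies. total $1,506 + $7,075 = $8,581
Difference: |$7,279 − $8,581| = $1,302.

$1,302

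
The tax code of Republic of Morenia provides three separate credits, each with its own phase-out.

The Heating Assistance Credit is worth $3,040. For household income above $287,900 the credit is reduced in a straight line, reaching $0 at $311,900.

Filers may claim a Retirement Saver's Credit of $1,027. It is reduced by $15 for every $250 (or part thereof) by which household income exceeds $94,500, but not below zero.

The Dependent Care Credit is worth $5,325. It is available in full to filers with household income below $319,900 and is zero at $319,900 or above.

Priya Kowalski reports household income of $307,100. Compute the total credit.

Heating Assistance Credit: $307,100 is $19,200 into a $24,000 phase-out range, leaving 4,800/24,000 of the credit: $3,040 × 4,800/24,000 = $608.
Retirement Saver's Credit: income exceeds $94,500 by $212,600 → 851 increments × $15 = $12,765 ≥ base, so the credit is $0.
Dependent Care Credit: $307,100 is below the $319,900 cutoff, so the full $5,325 applies.
Total: $608 + $0 + $5,325 = $5,933.

$5,933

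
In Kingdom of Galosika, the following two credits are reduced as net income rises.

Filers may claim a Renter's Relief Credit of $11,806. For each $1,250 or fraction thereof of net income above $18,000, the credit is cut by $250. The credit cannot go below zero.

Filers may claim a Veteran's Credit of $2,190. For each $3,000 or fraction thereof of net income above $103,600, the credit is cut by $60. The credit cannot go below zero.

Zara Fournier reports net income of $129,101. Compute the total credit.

Renter's Relief Credit: income exceeds $18,000 by $111,101 → 89 increments × $250 = $22,250 ≥ base, so the credit is $0.
Veteran's Credit: income exceeds $103,600 by $25,501, which is 9 full-or-partial $3,000 increments; reduction = 9 × $60 = $540, leaving $1,650.
Total: $0 + $1,650 = $1,650.

$1,650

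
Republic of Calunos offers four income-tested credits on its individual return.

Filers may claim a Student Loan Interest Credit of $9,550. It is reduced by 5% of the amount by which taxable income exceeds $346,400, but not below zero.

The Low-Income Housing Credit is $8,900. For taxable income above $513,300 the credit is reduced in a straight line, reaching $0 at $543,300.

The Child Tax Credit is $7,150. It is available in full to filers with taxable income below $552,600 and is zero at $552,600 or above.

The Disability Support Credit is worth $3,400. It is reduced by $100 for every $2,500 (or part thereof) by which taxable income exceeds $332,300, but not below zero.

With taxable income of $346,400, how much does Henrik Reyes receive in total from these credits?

$28,400

Student Loan Interest Credit: $346,400 is at or below the $346,400 threshold, so the full $9,550 applies.
Low-Income Housing Credit: $346,400 is at or below the $513,300 threshold, so the full $8,900 applies.
Child Tax Credit: $346,400 is below the $552,600 cutoff, so the full $7,150 applies.
Disability Support Credit: income exceeds $332,300 by $14,100, which is 6 full-or-partial $2,500 increments; reduction = 6 × $100 = $600, leaving $2,800.
Total: $9,550 + $8,900 + $7,150 + $2,800 = $28,400.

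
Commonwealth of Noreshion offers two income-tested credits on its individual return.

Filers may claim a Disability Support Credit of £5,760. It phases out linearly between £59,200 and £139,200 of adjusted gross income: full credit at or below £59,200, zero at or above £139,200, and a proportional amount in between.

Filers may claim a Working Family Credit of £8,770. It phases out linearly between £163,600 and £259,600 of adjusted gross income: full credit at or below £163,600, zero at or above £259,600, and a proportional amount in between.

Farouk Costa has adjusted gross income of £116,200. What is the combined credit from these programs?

£10,426

Disability Support Credit: £116,200 is £57,000 into a £80,000 phase-out range, leaving 23,000/80,000 of the credit: £5,760 × 23,000/80,000 = £1,656.
Working Family Credit: £116,200 is at or below the £163,600 threshold, so the full £8,770 applies.
Total: £1,656 + £8,770 = £10,426.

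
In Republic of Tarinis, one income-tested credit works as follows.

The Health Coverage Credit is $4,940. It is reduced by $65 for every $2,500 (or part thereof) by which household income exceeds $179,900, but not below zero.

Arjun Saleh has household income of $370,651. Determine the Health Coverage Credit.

$0

Health Coverage Credit: income exceeds $179,900 by $190,751 → 77 increments × $65 = $5,005 ≥ base, so the credit is $0.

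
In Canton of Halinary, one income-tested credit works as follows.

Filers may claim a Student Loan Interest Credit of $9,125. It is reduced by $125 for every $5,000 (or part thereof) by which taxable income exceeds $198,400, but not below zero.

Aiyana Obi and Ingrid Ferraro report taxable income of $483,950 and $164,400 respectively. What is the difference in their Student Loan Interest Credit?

Aiyana ($483,950): Student Loan Interest Credit: income exceeds $198,400 by $285,550, which is 58 full-or-partial $5,000 increments; reduction = 58 × $125 = $7,250, leaving $1,875.
Ingrid ($164,400): Student Loan Interest Credit: $164,400 is at or below the $198,400 threshold, so the full $9,125 applies.
Difference: |$1,875 − $9,125| = $7,250.

$7,250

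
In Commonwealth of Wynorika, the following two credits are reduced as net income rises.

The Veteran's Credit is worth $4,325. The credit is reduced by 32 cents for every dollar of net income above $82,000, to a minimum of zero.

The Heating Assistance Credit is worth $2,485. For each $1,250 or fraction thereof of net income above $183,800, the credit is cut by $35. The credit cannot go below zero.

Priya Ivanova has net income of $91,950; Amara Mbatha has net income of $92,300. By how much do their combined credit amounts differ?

Priya ($91,950): Veteran's Credit: 32% of the $9,950 excess over $82,000 is $3,184; credit = $4,325 − $3,184 = $1,141. Heating Assistance Credit: $91,950 is at or below the $183,800 threshold, so the full $2,485 applies. total $1,141 + $2,485 = $3,626
Amara ($92,300): Veteran's Credit: 32% of the $10,300 excess over $82,000 is $3,296; credit = $4,325 − $3,296 = $1,029. Heating Assistance Credit: $92,300 is at or below the $183,800 threshold, so the full $2,485 applies. total $1,029 + $2,485 = $3,514
Difference: |$3,626 − $3,514| = $112.

$112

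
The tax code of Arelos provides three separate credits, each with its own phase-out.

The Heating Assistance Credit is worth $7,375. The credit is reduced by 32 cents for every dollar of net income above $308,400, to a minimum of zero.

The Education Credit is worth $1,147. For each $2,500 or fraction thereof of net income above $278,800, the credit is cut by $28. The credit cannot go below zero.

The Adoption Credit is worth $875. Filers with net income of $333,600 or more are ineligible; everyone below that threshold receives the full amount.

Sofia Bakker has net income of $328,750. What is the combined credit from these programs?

Heating Assistance Credit: 32% of the $20,350 excess over $308,400 is $6,512; credit = $7,375 − $6,512 = $863.
Education Credit: income exceeds $278,800 by $49,950, which is 20 full-or-partial $2,500 increments; reduction = 20 × $28 = $560, leaving $587.
Adoption Credit: $328,750 is below the $333,600 cutoff, so the full $875 applies.
Total: $863 + $587 + $875 = $2,325.

$2,325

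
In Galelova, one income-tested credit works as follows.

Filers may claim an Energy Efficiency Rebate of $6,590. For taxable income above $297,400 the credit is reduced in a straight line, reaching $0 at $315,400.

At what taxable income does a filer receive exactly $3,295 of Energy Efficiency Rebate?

$3,295 is 3,295/6,590 of the full $6,590, so 3,295/6,590 of the $18,000 range has been used: income = $297,400 + $18,000 × 3,295/6,590 = $306,400.

$306,400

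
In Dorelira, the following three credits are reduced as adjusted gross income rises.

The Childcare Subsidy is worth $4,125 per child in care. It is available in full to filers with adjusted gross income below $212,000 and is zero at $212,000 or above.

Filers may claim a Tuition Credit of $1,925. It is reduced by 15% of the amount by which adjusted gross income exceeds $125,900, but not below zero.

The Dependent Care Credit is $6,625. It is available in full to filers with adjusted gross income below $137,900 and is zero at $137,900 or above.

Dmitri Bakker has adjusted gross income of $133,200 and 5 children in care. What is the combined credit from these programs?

$28,080

Childcare Subsidy: base = 5 × $4,125 = $20,625. $133,200 is below the $212,000 cutoff, so the full $20,625 applies.
Tuition Credit: 15% of the $7,300 excess over $125,900 is $1,095; credit = $1,925 − $1,095 = $830.
Dependent Care Credit: $133,200 is below the $137,900 cutoff, so the full $6,625 applies.
Total: $20,625 + $830 + $6,625 = $28,080.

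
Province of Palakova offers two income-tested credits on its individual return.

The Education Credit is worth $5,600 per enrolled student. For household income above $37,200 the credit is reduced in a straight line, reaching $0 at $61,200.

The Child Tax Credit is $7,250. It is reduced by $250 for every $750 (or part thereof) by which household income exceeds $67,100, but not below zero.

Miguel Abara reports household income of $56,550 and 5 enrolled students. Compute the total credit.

$12,675

Education Credit: base = 5 × $5,600 = $28,000. $56,550 is $19,350 into a $24,000 phase-out range, leaving 4,650/24,000 of the credit: $28,000 × 4,650/24,000 = $5,425.
Child Tax Credit: $56,550 is at or below the $67,100 threshold, so the full $7,250 applies.
Total: $5,425 + $7,250 = $12,675.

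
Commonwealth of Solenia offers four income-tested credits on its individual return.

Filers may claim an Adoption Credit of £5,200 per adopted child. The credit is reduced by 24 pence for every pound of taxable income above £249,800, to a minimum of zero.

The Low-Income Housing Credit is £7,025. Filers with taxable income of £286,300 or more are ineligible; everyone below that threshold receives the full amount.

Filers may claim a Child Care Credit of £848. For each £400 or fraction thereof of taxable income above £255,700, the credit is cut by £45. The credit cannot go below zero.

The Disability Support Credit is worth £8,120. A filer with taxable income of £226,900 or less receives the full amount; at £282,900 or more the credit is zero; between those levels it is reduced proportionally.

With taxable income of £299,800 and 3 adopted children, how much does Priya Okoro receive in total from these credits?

£3,600

Adoption Credit: base = 3 × £5,200 = £15,600. 24% of the £50,000 excess over £249,800 is £12,000; credit = £15,600 − £12,000 = £3,600.
Low-Income Housing Credit: £299,800 meets or exceeds the £286,300 cutoff, so the credit is £0.
Child Care Credit: income exceeds £255,700 by £44,100 → 111 increments × £45 = £4,995 ≥ base, so the credit is £0.
Disability Support Credit: £299,800 is at or above £282,900, so the credit is £0.
Total: £3,600 + £0 + £0 + £0 = £3,600.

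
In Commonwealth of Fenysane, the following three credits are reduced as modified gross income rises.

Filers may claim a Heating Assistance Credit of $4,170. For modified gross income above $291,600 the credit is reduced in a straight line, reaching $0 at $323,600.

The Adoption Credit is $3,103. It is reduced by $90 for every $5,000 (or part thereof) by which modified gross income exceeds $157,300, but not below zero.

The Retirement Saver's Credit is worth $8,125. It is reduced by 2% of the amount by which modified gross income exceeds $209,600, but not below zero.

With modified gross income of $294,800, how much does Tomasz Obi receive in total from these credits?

Heating Assistance Credit: $294,800 is $3,200 into a $32,000 phase-out range, leaving 28,800/32,000 of the credit: $4,170 × 28,800/32,000 = $3,753.
Adoption Credit: income exceeds $157,300 by $137,500, which is 28 full-or-partial $5,000 increments; reduction = 28 × $90 = $2,520, leaving $583.
Retirement Saver's Credit: 2% of the $85,200 excess over $209,600 is $1,704; credit = $8,125 − $1,704 = $6,421.
Total: $3,753 + $583 + $6,421 = $10,757.

$10,757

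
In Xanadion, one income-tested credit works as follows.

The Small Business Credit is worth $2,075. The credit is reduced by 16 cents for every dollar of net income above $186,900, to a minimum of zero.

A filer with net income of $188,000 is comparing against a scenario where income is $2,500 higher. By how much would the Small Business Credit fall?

$400

At $188,000 — 16% of the $1,100 excess over $186,900 is $176; credit = $2,075 − $176 = $1,899.
At $190,500 — 16% of the $3,600 excess over $186,900 is $576; credit = $2,075 − $576 = $1,499.
Lost: $1,899 − $1,499 = $400.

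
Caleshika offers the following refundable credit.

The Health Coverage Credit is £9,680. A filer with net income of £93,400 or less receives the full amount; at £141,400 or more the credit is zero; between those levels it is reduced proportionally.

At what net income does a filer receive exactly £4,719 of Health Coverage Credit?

£118,000

£4,719 is 4,719/9,680 of the full £9,680, so 4,961/9,680 of the £48,000 range has been used: income = £93,400 + £48,000 × 4,961/9,680 = £118,000.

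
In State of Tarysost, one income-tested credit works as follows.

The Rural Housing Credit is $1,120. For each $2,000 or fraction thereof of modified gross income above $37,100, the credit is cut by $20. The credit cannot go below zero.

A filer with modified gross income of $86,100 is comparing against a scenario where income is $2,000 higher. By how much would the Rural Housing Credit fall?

$20

At $86,100 — income exceeds $37,100 by $49,000, which is 25 full-or-partial $2,000 increments; reduction = 25 × $20 = $500, leaving $620.
At $88,100 — income exceeds $37,100 by $51,000, which is 26 full-or-partial $2,000 increments; reduction = 26 × $20 = $520, leaving $600.
Lost: $620 − $600 = $20.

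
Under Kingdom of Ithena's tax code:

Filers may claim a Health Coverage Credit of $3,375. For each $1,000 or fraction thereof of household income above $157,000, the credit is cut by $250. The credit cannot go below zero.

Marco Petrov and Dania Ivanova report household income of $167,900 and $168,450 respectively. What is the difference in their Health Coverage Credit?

Marco ($167,900): Health Coverage Credit: income exceeds $157,000 by $10,900, which is 11 full-or-partial $1,000 increments; reduction = 11 × $250 = $2,750, leaving $625.
Dania ($168,450): Health Coverage Credit: income exceeds $157,000 by $11,450, which is 12 full-or-partial $1,000 increments; reduction = 12 × $250 = $3,000, leaving $375.
Difference: |$625 − $375| = $250.

$250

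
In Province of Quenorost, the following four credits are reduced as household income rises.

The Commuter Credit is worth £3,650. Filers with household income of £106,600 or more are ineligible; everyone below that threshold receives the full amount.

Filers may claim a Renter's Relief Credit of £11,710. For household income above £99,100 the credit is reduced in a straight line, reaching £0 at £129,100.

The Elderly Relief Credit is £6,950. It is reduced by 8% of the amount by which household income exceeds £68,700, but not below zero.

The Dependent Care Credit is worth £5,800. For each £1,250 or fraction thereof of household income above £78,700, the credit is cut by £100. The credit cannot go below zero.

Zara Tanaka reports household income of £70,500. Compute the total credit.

Commuter Credit: £70,500 is below the £106,600 cutoff, so the full £3,650 applies.
Renter's Relief Credit: £70,500 is at or below the £99,100 threshold, so the full £11,710 applies.
Elderly Relief Credit: 8% of the £1,800 excess over £68,700 is £144; credit = £6,950 − £144 = £6,806.
Dependent Care Credit: £70,500 is at or below the £78,700 threshold, so the full £5,800 applies.
Total: £3,650 + £11,710 + £6,806 + £5,800 = £27,966.

£27,966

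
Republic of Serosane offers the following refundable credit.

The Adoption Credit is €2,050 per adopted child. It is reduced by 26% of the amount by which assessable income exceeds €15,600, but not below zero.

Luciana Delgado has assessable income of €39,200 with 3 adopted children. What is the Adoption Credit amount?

€14

Adoption Credit: base = 3 × €2,050 = €6,150. 26% of the €23,600 excess over €15,600 is €6,136; credit = €6,150 − €6,136 = €14.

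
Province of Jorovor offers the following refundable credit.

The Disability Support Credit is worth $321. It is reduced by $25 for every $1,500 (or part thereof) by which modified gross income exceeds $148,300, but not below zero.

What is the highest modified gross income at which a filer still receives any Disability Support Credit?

After 12 increments the reduction is 12 × $25 = $300, leaving $21; one more increment wipes it out. Increment 12 ends at excess 12 × $1,500 = $18,000, so the highest qualifying income is $148,300 + $18,000 = $166,300.

$166,300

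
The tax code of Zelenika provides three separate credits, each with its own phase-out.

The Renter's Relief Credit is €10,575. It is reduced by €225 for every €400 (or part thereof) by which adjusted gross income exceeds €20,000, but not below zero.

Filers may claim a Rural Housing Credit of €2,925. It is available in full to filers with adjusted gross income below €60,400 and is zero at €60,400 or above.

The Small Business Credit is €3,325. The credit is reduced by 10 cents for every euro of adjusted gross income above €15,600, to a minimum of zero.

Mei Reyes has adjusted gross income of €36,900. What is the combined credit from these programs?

€5,020

Renter's Relief Credit: income exceeds €20,000 by €16,900, which is 43 full-or-partial €400 increments; reduction = 43 × €225 = €9,675, leaving €900.
Rural Housing Credit: €36,900 is below the €60,400 cutoff, so the full €2,925 applies.
Small Business Credit: 10% of the €21,300 excess over €15,600 is €2,130; credit = €3,325 − €2,130 = €1,195.
Total: €900 + €2,925 + €1,195 = €5,020.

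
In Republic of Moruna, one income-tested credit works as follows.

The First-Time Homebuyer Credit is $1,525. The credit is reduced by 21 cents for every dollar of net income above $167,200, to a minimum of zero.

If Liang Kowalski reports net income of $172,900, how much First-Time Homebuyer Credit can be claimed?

First-Time Homebuyer Credit: 21% of the $5,700 excess over $167,200 is $1,197; credit = $1,525 − $1,197 = $328.

$328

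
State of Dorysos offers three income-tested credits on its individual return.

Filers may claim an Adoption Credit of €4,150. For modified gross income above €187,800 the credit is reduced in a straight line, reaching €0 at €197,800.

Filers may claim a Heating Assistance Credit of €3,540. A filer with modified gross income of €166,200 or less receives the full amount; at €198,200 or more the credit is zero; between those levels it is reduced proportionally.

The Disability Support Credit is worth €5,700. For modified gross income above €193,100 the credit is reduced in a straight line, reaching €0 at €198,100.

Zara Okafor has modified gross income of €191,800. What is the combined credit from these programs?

Adoption Credit: €191,800 is €4,000 into a €10,000 phase-out range, leaving 6,000/10,000 of the credit: €4,150 × 6,000/10,000 = €2,490.
Heating Assistance Credit: €191,800 is €25,600 into a €32,000 phase-out range, leaving 6,400/32,000 of the credit: €3,540 × 6,400/32,000 = €708.
Disability Support Credit: €191,800 is at or below the €193,100 threshold, so the full €5,700 applies.
Total: €2,490 + €708 + €5,700 = €8,898.

€8,898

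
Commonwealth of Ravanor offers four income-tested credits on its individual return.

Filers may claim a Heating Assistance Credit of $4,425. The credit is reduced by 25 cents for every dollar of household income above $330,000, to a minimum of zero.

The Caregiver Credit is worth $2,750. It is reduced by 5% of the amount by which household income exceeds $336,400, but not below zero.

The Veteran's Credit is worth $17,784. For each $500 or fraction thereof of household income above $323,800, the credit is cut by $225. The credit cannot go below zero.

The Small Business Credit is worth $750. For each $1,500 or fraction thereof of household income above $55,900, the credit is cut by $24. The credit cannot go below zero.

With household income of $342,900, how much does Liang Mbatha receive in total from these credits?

Heating Assistance Credit: 25% of the $12,900 excess over $330,000 is $3,225; credit = $4,425 − $3,225 = $1,200.
Caregiver Credit: 5% of the $6,500 excess over $336,400 is $325; credit = $2,750 − $325 = $2,425.
Veteran's Credit: income exceeds $323,800 by $19,100, which is 39 full-or-partial $500 increments; reduction = 39 × $225 = $8,775, leaving $9,009.
Small Business Credit: income exceeds $55,900 by $287,000 → 192 increments × $24 = $4,608 ≥ base, so the credit is $0.
Total: $1,200 + $2,425 + $9,009 + $0 = $12,634.

$12,634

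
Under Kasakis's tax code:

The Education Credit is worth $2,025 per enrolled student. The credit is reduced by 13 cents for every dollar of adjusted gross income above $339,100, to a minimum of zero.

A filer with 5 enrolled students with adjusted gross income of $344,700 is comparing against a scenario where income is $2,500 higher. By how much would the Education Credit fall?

$325

At $344,700 — base = 5 × $2,025 = $10,125. 13% of the $5,600 excess over $339,100 is $728; credit = $10,125 − $728 = $9,397.
At $347,200 — base = 5 × $2,025 = $10,125. 13% of the $8,100 excess over $339,100 is $1,053; credit = $10,125 − $1,053 = $9,072.
Lost: $9,397 − $9,072 = $325.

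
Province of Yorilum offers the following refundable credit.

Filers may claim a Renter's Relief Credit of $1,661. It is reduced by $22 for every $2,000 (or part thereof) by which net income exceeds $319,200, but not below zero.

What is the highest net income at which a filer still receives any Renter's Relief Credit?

$469,200

After 75 increments the reduction is 75 × $22 = $1,650, leaving $11; one more increment wipes it out. Increment 75 ends at excess 75 × $2,000 = $150,000, so the highest qualifying income is $319,200 + $150,000 = $469,200.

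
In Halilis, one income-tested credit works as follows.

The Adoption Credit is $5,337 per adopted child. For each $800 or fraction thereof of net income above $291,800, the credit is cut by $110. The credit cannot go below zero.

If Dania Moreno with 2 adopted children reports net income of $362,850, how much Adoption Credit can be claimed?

$884

Adoption Credit: base = 2 × $5,337 = $10,674. income exceeds $291,800 by $71,050, which is 89 full-or-partial $800 increments; reduction = 89 × $110 = $9,790, leaving $884.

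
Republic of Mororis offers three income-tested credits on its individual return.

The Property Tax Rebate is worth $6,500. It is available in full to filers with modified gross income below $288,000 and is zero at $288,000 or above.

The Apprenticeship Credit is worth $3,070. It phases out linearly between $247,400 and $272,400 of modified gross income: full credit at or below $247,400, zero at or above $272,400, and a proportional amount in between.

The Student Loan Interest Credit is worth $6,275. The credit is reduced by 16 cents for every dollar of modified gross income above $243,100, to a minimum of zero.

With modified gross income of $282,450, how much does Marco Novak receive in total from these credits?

Property Tax Rebate: $282,450 is below the $288,000 cutoff, so the full $6,500 applies.
Apprenticeship Credit: $282,450 is at or above $272,400, so the credit is $0.
Student Loan Interest Credit: 16% of the $39,350 excess over $243,100 is $6,296 ≥ base, so the credit is $0.
Total: $6,500 + $0 + $0 = $6,500.

$6,500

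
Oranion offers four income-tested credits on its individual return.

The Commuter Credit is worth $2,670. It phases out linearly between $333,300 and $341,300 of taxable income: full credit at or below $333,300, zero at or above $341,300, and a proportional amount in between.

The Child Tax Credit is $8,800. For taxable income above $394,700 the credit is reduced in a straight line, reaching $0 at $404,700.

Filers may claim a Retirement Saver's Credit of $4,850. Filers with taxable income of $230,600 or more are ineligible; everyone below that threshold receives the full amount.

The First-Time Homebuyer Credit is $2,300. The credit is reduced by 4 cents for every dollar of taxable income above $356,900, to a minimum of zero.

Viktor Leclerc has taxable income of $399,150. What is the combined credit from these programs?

$5,494

Commuter Credit: $399,150 is at or above $341,300, so the credit is $0.
Child Tax Credit: $399,150 is $4,450 into a $10,000 phase-out range, leaving 5,550/10,000 of the credit: $8,800 × 5,550/10,000 = $4,884.
Retirement Saver's Credit: $399,150 meets or exceeds the $230,600 cutoff, so the credit is $0.
First-Time Homebuyer Credit: 4% of the $42,250 excess over $356,900 is $1,690; credit = $2,300 − $1,690 = $610.
Total: $0 + $4,884 + $0 + $610 = $5,494.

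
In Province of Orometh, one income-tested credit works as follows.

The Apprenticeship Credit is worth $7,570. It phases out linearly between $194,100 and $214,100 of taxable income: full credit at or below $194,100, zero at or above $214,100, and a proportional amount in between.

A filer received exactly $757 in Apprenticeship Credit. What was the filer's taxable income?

$757 is 757/7,570 of the full $7,570, so 6,813/7,570 of the $20,000 range has been used: income = $194,100 + $20,000 × 6,813/7,570 = $212,100.

$212,100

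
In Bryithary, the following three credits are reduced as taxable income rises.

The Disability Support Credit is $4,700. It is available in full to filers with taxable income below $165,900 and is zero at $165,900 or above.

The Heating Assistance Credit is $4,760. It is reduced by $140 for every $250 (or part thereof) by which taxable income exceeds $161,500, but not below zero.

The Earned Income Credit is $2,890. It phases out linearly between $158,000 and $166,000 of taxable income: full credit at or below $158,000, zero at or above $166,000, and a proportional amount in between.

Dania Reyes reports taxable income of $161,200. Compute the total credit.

Disability Support Credit: $161,200 is below the $165,900 cutoff, so the full $4,700 applies.
Heating Assistance Credit: $161,200 is at or below the $161,500 threshold, so the full $4,760 applies.
Earned Income Credit: $161,200 is $3,200 into a $8,000 phase-out range, leaving 4,800/8,000 of the credit: $2,890 × 4,800/8,000 = $1,734.
Total: $4,700 + $4,760 + $1,734 = $11,194.

$11,194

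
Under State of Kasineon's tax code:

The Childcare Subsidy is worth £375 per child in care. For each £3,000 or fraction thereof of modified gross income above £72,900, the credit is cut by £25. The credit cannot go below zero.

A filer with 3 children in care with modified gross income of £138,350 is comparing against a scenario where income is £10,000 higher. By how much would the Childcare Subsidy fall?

£100

At £138,350 — base = 3 × £375 = £1,125. income exceeds £72,900 by £65,450, which is 22 full-or-partial £3,000 increments; reduction = 22 × £25 = £550, leaving £575.
At £148,350 — base = 3 × £375 = £1,125. income exceeds £72,900 by £75,450, which is 26 full-or-partial £3,000 increments; reduction = 26 × £25 = £650, leaving £475.
Lost: £575 − £475 = £100.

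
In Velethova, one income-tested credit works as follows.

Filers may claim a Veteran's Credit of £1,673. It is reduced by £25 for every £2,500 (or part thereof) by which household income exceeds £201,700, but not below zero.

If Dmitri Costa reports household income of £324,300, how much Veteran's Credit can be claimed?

Veteran's Credit: income exceeds £201,700 by £122,600, which is 50 full-or-partial £2,500 increments; reduction = 50 × £25 = £1,250, leaving £423.

£423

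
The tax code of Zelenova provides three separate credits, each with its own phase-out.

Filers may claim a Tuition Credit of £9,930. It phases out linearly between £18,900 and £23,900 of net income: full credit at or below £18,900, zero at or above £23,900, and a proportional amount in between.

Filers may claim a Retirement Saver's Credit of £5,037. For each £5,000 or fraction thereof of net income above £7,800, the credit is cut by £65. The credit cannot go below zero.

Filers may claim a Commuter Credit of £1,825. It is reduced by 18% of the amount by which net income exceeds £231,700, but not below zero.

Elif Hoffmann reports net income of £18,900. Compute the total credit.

Tuition Credit: £18,900 is at or below the £18,900 threshold, so the full £9,930 applies.
Retirement Saver's Credit: income exceeds £7,800 by £11,100, which is 3 full-or-partial £5,000 increments; reduction = 3 × £65 = £195, leaving £4,842.
Commuter Credit: £18,900 is at or below the £231,700 threshold, so the full £1,825 applies.
Total: £9,930 + £4,842 + £1,825 = £16,597.

£16,597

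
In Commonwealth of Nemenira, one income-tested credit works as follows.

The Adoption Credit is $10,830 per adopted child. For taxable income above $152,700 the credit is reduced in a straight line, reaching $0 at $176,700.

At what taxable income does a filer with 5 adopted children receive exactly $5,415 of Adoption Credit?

$174,300

Full credit = 5 × $10,830 = $54,150.
$5,415 is 5,415/54,150 of the full $54,150, so 48,735/54,150 of the $24,000 range has been used: income = $152,700 + $24,000 × 48,735/54,150 = $174,300.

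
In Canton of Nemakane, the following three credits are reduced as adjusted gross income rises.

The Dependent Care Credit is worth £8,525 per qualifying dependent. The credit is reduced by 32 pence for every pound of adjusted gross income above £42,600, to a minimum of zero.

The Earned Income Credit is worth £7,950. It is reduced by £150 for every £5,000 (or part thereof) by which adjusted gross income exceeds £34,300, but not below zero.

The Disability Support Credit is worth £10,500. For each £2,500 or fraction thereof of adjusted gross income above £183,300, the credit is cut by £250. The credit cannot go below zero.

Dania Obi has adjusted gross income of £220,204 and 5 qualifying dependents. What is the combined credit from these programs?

£9,000

Dependent Care Credit: base = 5 × £8,525 = £42,625. 32% of the £177,604 excess over £42,600 is £56,833.28 ≥ base, so the credit is £0.
Earned Income Credit: income exceeds £34,300 by £185,904, which is 38 full-or-partial £5,000 increments; reduction = 38 × £150 = £5,700, leaving £2,250.
Disability Support Credit: income exceeds £183,300 by £36,904, which is 15 full-or-partial £2,500 increments; reduction = 15 × £250 = £3,750, leaving £6,750.
Total: £0 + £2,250 + £6,750 = £9,000.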